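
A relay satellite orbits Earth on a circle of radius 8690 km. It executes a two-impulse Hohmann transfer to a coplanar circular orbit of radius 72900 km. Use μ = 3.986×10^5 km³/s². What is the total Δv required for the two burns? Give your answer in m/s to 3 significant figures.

Δv = 3540 m/s

The Hohmann ellipse has a_t = (r₁ + r₂)/2 = 40795 km.
Circular speed at r₁: v₁ = √(μ/r₁) = √(3.986×10^5/8690) = 6.773 km/s.
On the transfer ellipse at r₁, vis-viva equation gives v_p = √[μ(2/r₁ − 1/a_t)] = 9.054 km/s.
First burn Δv₁ = |v_p − v₁| = 2.281 km/s.
Circular speed at r₂: v₂ = √(μ/r₂) = 2.338 km/s.
Transfer-orbit speed at r₂: v_a = √[μ(2/r₂ − 1/a_t)] = 1.079 km/s.
Second burn Δv₂ = |v₂ − v_a| = 1.259 km/s.
Total Δv = Δv₁ + Δv₂ = 3.540 km/s.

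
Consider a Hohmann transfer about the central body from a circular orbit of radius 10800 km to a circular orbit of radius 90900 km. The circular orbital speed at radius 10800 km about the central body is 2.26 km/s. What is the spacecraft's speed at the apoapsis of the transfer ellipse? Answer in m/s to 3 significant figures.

v = 359 m/s

From the circular-orbit relation v² = μ/r at r = 10800 km: μ = v²r = (2.26)² × 10800 = 55162.1 km³/s².
Semi-major axis of the transfer orbit: a_t = (10800 + 90900)/2 = 50850 km.
The apoapsis of the transfer ellipse is at r = 90900 km.
From the vis-viva equation, v = √[μ(2/r − 1/a_t)] = 0.3590 km/s.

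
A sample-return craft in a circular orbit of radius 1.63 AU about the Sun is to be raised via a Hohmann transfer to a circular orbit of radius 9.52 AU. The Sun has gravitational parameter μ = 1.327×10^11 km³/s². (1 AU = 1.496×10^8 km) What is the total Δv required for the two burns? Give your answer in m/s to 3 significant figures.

In km: r₁ = 1.63 × 1.496×10^8 = 2.43848×10^8 km; r₂ = 9.52 × 1.496×10^8 = 1.424192×10^9 km.
Semi-major axis of the transfer orbit: a_t = (2.43848×10^8 + 1.424192×10^9)/2 = 8.3402×10^8 km.
Circular speed at r₁: v₁ = √(μ/r₁) = √(1.327×10^11/2.43848×10^8) = 23.328 km/s.
On the transfer ellipse at r₁, v² = μ(2/r − 1/a) gives v_p = √[μ(2/r₁ − 1/a_t)] = 30.484 km/s.
First burn Δv₁ = |v_p − v₁| = 7.156 km/s.
At r₂, v₂ = √(μ/r₂) = 9.6528 km/s.
Transfer-orbit speed at r₂: v_a = √[μ(2/r₂ − 1/a_t)] = 5.2194 km/s.
Second burn Δv₂ = |v₂ − v_a| = 4.433 km/s.
Δv = Δv₁ + Δv₂ = 7.156 + 4.433 = 11.59 km/s.

Δv = 11600 m/s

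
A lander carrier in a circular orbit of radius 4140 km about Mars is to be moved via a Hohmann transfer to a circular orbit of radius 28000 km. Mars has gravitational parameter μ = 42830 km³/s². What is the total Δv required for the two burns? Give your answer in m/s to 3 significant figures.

Δv = 1640 m/s

Transfer-ellipse semi-major axis a_t = (r₁ + r₂)/2 = (4140 + 28000)/2 = 16070 km.
At r₁ the circular-orbit speed is v₁ = √(μ/r₁) = 3.2164 km/s.
On the transfer ellipse at r₁, vis-viva equation gives v_p = √[μ(2/r₁ − 1/a_t)] = 4.2457 km/s.
First burn Δv₁ = |v_p − v₁| = 1.029 km/s.
At r₂, v₂ = √(μ/r₂) = 1.23679 km/s.
Transfer-orbit speed at r₂: v_a = √[μ(2/r₂ − 1/a_t)] = 0.627751 km/s.
Second burn Δv₂ = |v₂ − v_a| = 0.6090 km/s.
Total Δv = Δv₁ + Δv₂ = 1.638 km/s.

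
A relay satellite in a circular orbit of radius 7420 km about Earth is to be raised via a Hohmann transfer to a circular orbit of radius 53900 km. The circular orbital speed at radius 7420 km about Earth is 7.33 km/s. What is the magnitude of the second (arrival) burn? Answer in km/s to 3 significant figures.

Δv₂ = 1.38 km/s

From the circular-orbit relation v² = μ/r at r = 7420 km: μ = v²r = (7.33)² × 7420 = 3.98668×10^5 km³/s².
Semi-major axis of the transfer orbit: a_t = (7420 + 53900)/2 = 30660 km.
Circular speed at r = 53900 km: v_c = √(μ/r) = 2.720 km/s.
Vis-viva on the transfer ellipse at r = 53900 km gives v_t = √[μ(2/r − 1/a_t)] = 1.338 km/s.
Δv₂ = |v_t − v_c| = |1.338 − 2.720| = 1.382 km/s.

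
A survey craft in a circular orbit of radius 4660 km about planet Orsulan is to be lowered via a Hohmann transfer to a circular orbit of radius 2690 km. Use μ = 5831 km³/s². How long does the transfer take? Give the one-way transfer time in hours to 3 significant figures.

t = 2.55 hours

Transfer-ellipse semi-major axis a_t = (r₁ + r₂)/2 = (4660 + 2690)/2 = 3675 km.
Half the transfer-orbit period gives t = π√(a_t³/μ) = 9166 s.
Converting: 9166 s ÷ 3600 s/hour = 2.55 hours.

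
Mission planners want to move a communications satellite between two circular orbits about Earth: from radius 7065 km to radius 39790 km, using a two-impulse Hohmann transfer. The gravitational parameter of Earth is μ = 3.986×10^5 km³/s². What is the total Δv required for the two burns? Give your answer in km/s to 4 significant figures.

The Hohmann ellipse has a_t = (r₁ + r₂)/2 = 23427.5 km.
Circular speed at r₁: v₁ = √(μ/r₁) = √(3.986×10^5/7065) = 7.511 km/s.
Transfer-orbit speed at r₁ (vis-viva equation): v_p = √[μ(2/r₁ − 1/a_t)] = 9.789 km/s.
First burn Δv₁ = |v_p − v₁| = 2.278 km/s.
At r₂, v₂ = √(μ/r₂) = 3.165 km/s.
Transfer-orbit speed at r₂: v_a = √[μ(2/r₂ − 1/a_t)] = 1.738 km/s.
Second burn Δv₂ = |v₂ − v_a| = 1.427 km/s.
Δv = Δv₁ + Δv₂ = 2.278 + 1.427 = 3.705 km/s.

Δv = 3.705 km/s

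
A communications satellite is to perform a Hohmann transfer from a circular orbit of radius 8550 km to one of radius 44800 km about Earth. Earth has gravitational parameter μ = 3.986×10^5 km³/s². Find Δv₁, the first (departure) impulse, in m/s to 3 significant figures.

Semi-major axis of the transfer orbit: a_t = (8550 + 44800)/2 = 26675 km.
Circular speed at r = 8550 km: v_c = √(μ/r) = 6.828 km/s.
Transfer-orbit speed at the same r (vis-viva, a = a_t): v_t = √[μ(2/r − 1/a_t)] = 8.849 km/s.
Δv₁ = |v_t − v_c| = |8.849 − 6.828| = 2.021 km/s.

Δv₁ = 2020 m/s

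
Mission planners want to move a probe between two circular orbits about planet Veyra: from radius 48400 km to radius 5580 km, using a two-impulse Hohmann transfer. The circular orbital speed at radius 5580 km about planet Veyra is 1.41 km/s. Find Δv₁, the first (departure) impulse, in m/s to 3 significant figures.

From the circular-orbit relation v² = μ/r at r = 5580 km: μ = v²r = (1.41)² × 5580 = 11093.6 km³/s².
Semi-major axis of the transfer orbit: a_t = (48400 + 5580)/2 = 26990 km.
Circular speed at r = 48400 km: v_c = √(μ/r) = 0.4788 km/s.
Vis-viva on the transfer ellipse at r = 48400 km gives v_t = √[μ(2/r − 1/a_t)] = 0.2177 km/s.
Δv₁ = |v_t − v_c| = |0.2177 − 0.4788| = 0.2611 km/s.

Δv₁ = 261 m/s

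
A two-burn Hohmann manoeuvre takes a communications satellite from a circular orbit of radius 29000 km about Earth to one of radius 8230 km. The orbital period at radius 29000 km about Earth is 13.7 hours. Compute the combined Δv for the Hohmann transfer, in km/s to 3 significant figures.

Δv = 2.96 km/s

From Kepler's third law T² = 4π²r³/μ at r = 29000 km, T = 13.7 hours = 13.7 × 3600 s = 49320 s: μ = 4π²r³/T² = 3.95829×10^5 km³/s².
Transfer-ellipse semi-major axis a_t = (r₁ + r₂)/2 = (29000 + 8230)/2 = 18615 km.
At r₁ the circular-orbit speed is v₁ = √(μ/r₁) = 3.6945 km/s.
On the transfer ellipse at r₁, vis-viva equation gives v_a = √[μ(2/r₁ − 1/a_t)] = 2.4565 km/s.
First burn Δv₁ = |v_a − v₁| = 1.238 km/s.
Circular speed at r₂: v₂ = √(μ/r₂) = 6.935 km/s.
Transfer-orbit speed at r₂: v_p = √[μ(2/r₂ − 1/a_t)] = 8.656 km/s.
Second burn Δv₂ = |v₂ − v_p| = 1.721 km/s.
Total Δv = Δv₁ + Δv₂ = 2.959 km/s.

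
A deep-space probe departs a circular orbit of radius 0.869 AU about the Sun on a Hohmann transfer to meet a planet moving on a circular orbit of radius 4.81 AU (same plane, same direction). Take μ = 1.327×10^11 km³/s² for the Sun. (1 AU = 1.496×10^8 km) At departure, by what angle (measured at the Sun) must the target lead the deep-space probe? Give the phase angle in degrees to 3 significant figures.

In km: r₁ = 0.869 × 1.496×10^8 = 1.300024×10^8 km; r₂ = 4.81 × 1.496×10^8 = 7.19576×10^8 km.
Semi-major axis of the transfer orbit: a_t = (1.300024×10^8 + 7.19576×10^8)/2 = 4.247892×10^8 km.
Transfer time t = π√(a_t³/μ) = 7.5505×10^7 s.
The target's mean motion on its circular orbit is ω₂ = √(μ/r₂³) = 1.8872×10^-8 rad/s.
Angle swept by the target during transfer: ω₂·t = 1.4249 rad = 81.64°.
Arrival is 180° from departure on the ellipse, so φ = 180° − 81.64° = 98.4°.

φ = 98.4°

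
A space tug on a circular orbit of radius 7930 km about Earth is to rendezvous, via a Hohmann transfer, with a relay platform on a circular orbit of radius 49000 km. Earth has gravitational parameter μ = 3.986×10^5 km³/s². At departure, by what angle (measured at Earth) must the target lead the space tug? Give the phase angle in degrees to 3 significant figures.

φ = 100°

The Hohmann ellipse has a_t = (r₁ + r₂)/2 = 28465 km.
The half-period of the transfer ellipse is t = π√(a_t³/μ) = 23900 s.
The target's mean motion on its circular orbit is ω₂ = √(μ/r₂³) = 5.821×10^-5 rad/s.
Angle swept by the target during transfer: ω₂·t = 1.391 rad = 79.70°.
Arrival is 180° from departure on the ellipse, so φ = 180° − 79.70° = 100°.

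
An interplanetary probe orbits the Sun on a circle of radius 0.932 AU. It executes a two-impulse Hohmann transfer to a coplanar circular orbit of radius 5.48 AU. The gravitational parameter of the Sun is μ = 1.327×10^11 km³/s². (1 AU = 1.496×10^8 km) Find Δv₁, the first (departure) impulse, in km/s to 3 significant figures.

In km: r₁ = 0.932 × 1.496×10^8 = 1.394272×10^8 km; r₂ = 5.48 × 1.496×10^8 = 8.19808×10^8 km.
The Hohmann ellipse has a_t = (r₁ + r₂)/2 = 4.796176×10^8 km.
Circular speed at r = 1.394272×10^8 km: v_c = √(μ/r) = 30.8505 km/s.
Transfer-orbit speed at the same r (vis-viva, a = a_t): v_t = √[μ(2/r − 1/a_t)] = 40.3339 km/s.
Δv₁ = |v_t − v_c| = |40.3339 − 30.8505| = 9.483 km/s.

Δv₁ = 9.48 km/s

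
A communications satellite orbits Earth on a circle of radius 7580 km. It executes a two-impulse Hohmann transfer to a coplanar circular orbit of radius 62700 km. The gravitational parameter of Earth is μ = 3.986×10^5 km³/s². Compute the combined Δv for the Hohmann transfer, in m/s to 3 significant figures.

The Hohmann ellipse has a_t = (r₁ + r₂)/2 = 35140 km.
At r₁ the circular-orbit speed is v₁ = √(μ/r₁) = 7.252 km/s.
On the transfer ellipse at r₁, vis-viva equation gives v_p = √[μ(2/r₁ − 1/a_t)] = 9.687 km/s.
First burn Δv₁ = |v_p − v₁| = 2.435 km/s.
At r₂, v₂ = √(μ/r₂) = 2.521 km/s.
Transfer-orbit speed at r₂: v_a = √[μ(2/r₂ − 1/a_t)] = 1.171 km/s.
Second burn Δv₂ = |v₂ − v_a| = 1.350 km/s.
Δv = Δv₁ + Δv₂ = 2.435 + 1.350 = 3.785 km/s.

Δv = 3790 m/s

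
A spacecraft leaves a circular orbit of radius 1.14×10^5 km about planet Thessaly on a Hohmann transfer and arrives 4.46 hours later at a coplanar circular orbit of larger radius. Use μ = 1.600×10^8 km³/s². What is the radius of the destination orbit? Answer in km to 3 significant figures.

Transfer time t = 4.46 hours = 16056 s, and t = π√(a_t³/μ).
So a_t = (μ t²/π²)^(1/3) = (1.600×10^8 × (16056)² / π²)^(1/3) = 1.6108×10^5 km.
Since a_t = (r₁ + r₂)/2, r₂ = 2a_t − r₁ = 2×1.6108×10^5 − 1.140×10^5 = 2.0816×10^5 km.

r₂ = 2.08×10^5 km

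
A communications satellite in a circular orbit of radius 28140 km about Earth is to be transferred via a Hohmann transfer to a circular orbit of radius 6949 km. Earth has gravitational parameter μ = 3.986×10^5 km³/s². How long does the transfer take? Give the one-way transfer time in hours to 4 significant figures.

The Hohmann ellipse has a_t = (r₁ + r₂)/2 = 17544.5 km.
By Kepler's third law the transfer-orbit period is T = 2π√(a_t³/μ), so t = T/2 = 11564 s.
Converting: 11564 s ÷ 3600 s/hour = 3.212 hours.

t = 3.212 hours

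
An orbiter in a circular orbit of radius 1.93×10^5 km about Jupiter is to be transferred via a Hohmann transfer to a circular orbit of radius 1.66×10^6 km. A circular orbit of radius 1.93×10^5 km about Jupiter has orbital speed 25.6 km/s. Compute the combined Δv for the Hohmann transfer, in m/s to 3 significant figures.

Δv = 13400 m/s

From the circular-orbit relation v² = μ/r at r = 1.93×10^5 km: μ = v²r = (25.6)² × 1.93×10^5 = 1.26484×10^8 km³/s².
Transfer-ellipse semi-major axis a_t = (r₁ + r₂)/2 = (1.930×10^5 + 1.660×10^6)/2 = 9.265×10^5 km.
Circular speed at r₁: v₁ = √(μ/r₁) = √(1.26484×10^8/1.930×10^5) = 25.600 km/s.
On the transfer ellipse at r₁, vis-viva equation gives v_p = √[μ(2/r₁ − 1/a_t)] = 34.267 km/s.
First burn Δv₁ = |v_p − v₁| = 8.667 km/s.
Circular speed at r₂: v₂ = √(μ/r₂) = 8.729 km/s.
Transfer-orbit speed at r₂: v_a = √[μ(2/r₂ − 1/a_t)] = 3.984 km/s.
Second burn Δv₂ = |v₂ − v_a| = 4.745 km/s.
Total Δv = Δv₁ + Δv₂ = 13.41 km/s.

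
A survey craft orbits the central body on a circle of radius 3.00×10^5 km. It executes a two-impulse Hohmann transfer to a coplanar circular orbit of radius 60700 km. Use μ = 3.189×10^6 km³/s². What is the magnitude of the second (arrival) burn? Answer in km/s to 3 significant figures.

Transfer-ellipse semi-major axis a_t = (r₁ + r₂)/2 = (3.000×10^5 + 60700)/2 = 1.8035×10^5 km.
On the circular orbit at r = 60700 km, v_c = √(μ/r) = 7.248 km/s.
Vis-viva on the transfer ellipse at r = 60700 km gives v_t = √[μ(2/r − 1/a_t)] = 9.348 km/s.
Δv₂ = |v_t − v_c| = |9.348 − 7.248| = 2.100 km/s.

Δv₂ = 2.10 km/s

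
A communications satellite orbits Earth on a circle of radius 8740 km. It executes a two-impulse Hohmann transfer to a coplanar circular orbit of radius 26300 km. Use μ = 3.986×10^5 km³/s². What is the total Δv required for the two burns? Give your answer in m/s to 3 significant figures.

The Hohmann ellipse has a_t = (r₁ + r₂)/2 = 17520 km.
Circular speed at r₁: v₁ = √(μ/r₁) = √(3.986×10^5/8740) = 6.753 km/s.
On the transfer ellipse at r₁, vis-viva equation gives v_p = √[μ(2/r₁ − 1/a_t)] = 8.274 km/s.
First burn Δv₁ = |v_p − v₁| = 1.521 km/s.
Circular speed at r₂: v₂ = √(μ/r₂) = 3.893 km/s.
Transfer-orbit speed at r₂: v_a = √[μ(2/r₂ − 1/a_t)] = 2.750 km/s.
Second burn Δv₂ = |v₂ − v_a| = 1.143 km/s.
Total Δv = Δv₁ + Δv₂ = 2.664 km/s.

Δv = 2660 m/s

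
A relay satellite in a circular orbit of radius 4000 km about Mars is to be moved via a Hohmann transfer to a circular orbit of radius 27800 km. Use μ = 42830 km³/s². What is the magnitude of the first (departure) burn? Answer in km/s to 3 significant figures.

Δv₁ = 1.05 km/s

The Hohmann ellipse has a_t = (r₁ + r₂)/2 = 15900 km.
On the circular orbit at r = 4000 km, v_c = √(μ/r) = 3.272 km/s.
Vis-viva on the transfer ellipse at r = 4000 km gives v_t = √[μ(2/r − 1/a_t)] = 4.327 km/s.
Δv₁ = |v_t − v_c| = |4.327 − 3.272| = 1.055 km/s.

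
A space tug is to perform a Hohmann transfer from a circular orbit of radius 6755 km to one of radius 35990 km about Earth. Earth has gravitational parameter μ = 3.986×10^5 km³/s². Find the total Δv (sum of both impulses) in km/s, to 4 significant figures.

The Hohmann ellipse has a_t = (r₁ + r₂)/2 = 21372.5 km.
Circular speed at r₁: v₁ = √(μ/r₁) = √(3.986×10^5/6755) = 7.6817 km/s.
Transfer-orbit speed at r₁ (vis-viva equation): v_p = √[μ(2/r₁ − 1/a_t)] = 9.9683 km/s.
First burn Δv₁ = |v_p − v₁| = 2.287 km/s.
Circular speed at r₂: v₂ = √(μ/r₂) = 3.328 km/s.
Transfer-orbit speed at r₂: v_a = √[μ(2/r₂ − 1/a_t)] = 1.871 km/s.
Second burn Δv₂ = |v₂ − v_a| = 1.457 km/s.
Δv = Δv₁ + Δv₂ = 2.287 + 1.457 = 3.744 km/s.

Δv = 3.744 km/s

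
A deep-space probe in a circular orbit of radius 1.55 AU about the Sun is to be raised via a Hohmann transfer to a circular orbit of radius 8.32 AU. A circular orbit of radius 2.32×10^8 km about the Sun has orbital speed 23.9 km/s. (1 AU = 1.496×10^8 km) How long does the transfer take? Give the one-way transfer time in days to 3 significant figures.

t = 2000 days

From the circular-orbit relation v² = μ/r at r = 2.32×10^8 km: μ = v²r = (23.9)² × 2.32×10^8 = 1.32521×10^11 km³/s².
In km: r₁ = 1.55 × 1.496×10^8 = 2.3188×10^8 km; r₂ = 8.32 × 1.496×10^8 = 1.244672×10^9 km.
Transfer-ellipse semi-major axis a_t = (r₁ + r₂)/2 = (2.3188×10^8 + 1.244672×10^9)/2 = 7.38276×10^8 km.
By Kepler's third law the transfer-orbit period is T = 2π√(a_t³/μ), so t = T/2 = 1.731×10^8 s.
Converting: 1.731×10^8 s ÷ 86400 s/day = 2000 days.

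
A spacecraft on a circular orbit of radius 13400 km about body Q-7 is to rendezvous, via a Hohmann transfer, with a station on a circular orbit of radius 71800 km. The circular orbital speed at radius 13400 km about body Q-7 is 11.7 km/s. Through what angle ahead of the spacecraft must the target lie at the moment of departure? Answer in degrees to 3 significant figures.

From the circular-orbit relation v² = μ/r at r = 13400 km: μ = v²r = (11.7)² × 13400 = 1.83433×10^6 km³/s².
Semi-major axis of the transfer orbit: a_t = (13400 + 71800)/2 = 42600 km.
The half-period of the transfer ellipse is t = π√(a_t³/μ) = 20395 s.
Target angular speed ω₂ = √(μ/r₂³) = 7.0397×10^-5 rad/s.
Angle swept by the target during transfer: ω₂·t = 1.4357 rad = 82.26°.
Arrival is 180° from departure on the ellipse, so φ = 180° − 82.26° = 97.7°.

φ = 97.7°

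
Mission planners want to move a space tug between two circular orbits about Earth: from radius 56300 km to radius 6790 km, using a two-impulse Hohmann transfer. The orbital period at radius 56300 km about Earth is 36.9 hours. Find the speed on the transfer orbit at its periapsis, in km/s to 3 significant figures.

From Kepler's third law T² = 4π²r³/μ at r = 56300 km, T = 36.9 hours = 36.9 × 3600 s = 1.3284×10^5 s: μ = 4π²r³/T² = 3.99234×10^5 km³/s².
Semi-major axis of the transfer orbit: a_t = (56300 + 6790)/2 = 31545 km.
At periapsis, r = 6790 km.
Applying v² = μ(2/r − 1/a_t): v = 10.24 km/s.

v = 10.2 km/s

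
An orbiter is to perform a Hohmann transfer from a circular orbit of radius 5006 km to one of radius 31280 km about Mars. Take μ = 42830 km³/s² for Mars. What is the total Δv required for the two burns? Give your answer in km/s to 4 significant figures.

Δv = 1.471 km/s

The Hohmann ellipse has a_t = (r₁ + r₂)/2 = 18143 km.
At r₁ the circular-orbit speed is v₁ = √(μ/r₁) = 2.9250 km/s.
On the transfer ellipse at r₁, vis-viva equation gives v_p = √[μ(2/r₁ − 1/a_t)] = 3.8407 km/s.
First burn Δv₁ = |v_p − v₁| = 0.9157 km/s.
Circular speed at r₂: v₂ = √(μ/r₂) = 1.17015 km/s.
Transfer-orbit speed at r₂: v_a = √[μ(2/r₂ − 1/a_t)] = 0.614655 km/s.
Second burn Δv₂ = |v₂ − v_a| = 0.5555 km/s.
Δv = Δv₁ + Δv₂ = 0.9157 + 0.5555 = 1.471 km/s.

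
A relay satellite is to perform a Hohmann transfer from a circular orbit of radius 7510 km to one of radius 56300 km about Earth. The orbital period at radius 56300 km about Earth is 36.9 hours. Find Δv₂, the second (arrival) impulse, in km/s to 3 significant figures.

Δv₂ = 1.37 km/s

From Kepler's third law T² = 4π²r³/μ at r = 56300 km, T = 36.9 hours = 36.9 × 3600 s = 1.3284×10^5 s: μ = 4π²r³/T² = 3.99234×10^5 km³/s².
Semi-major axis of the transfer orbit: a_t = (7510 + 56300)/2 = 31905 km.
On the circular orbit at r = 56300 km, v_c = √(μ/r) = 2.663 km/s.
Vis-viva on the transfer ellipse at r = 56300 km gives v_t = √[μ(2/r − 1/a_t)] = 1.292 km/s.
Δv₂ = |v_t − v_c| = |1.292 − 2.663| = 1.371 km/s.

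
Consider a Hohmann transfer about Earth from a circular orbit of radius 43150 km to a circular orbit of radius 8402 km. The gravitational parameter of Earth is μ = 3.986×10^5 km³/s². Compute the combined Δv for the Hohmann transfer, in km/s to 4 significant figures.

Δv = 3.328 km/s

Transfer-ellipse semi-major axis a_t = (r₁ + r₂)/2 = (43150 + 8402)/2 = 25776 km.
At r₁ the circular-orbit speed is v₁ = √(μ/r₁) = 3.039 km/s.
Transfer-orbit speed at r₁ (vis-viva equation): v_a = √[μ(2/r₁ − 1/a_t)] = 1.735 km/s.
First burn Δv₁ = |v_a − v₁| = 1.304 km/s.
At r₂, v₂ = √(μ/r₂) = 6.888 km/s.
Transfer-orbit speed at r₂: v_p = √[μ(2/r₂ − 1/a_t)] = 8.912 km/s.
Second burn Δv₂ = |v₂ − v_p| = 2.024 km/s.
Δv = Δv₁ + Δv₂ = 1.304 + 2.024 = 3.328 km/s.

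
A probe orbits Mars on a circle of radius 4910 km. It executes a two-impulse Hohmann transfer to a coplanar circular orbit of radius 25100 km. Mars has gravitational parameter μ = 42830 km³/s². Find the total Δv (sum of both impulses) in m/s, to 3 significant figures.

Semi-major axis of the transfer orbit: a_t = (4910 + 25100)/2 = 15005 km.
Circular speed at r₁: v₁ = √(μ/r₁) = √(42830/4910) = 2.9535 km/s.
Transfer-orbit speed at r₁ (vis-viva): v_p = √[μ(2/r₁ − 1/a_t)] = 3.8199 km/s.
First burn Δv₁ = |v_p − v₁| = 0.8664 km/s.
Circular speed at r₂: v₂ = √(μ/r₂) = 1.30628 km/s.
Transfer-orbit speed at r₂: v_a = √[μ(2/r₂ − 1/a_t)] = 0.747240 km/s.
Second burn Δv₂ = |v₂ − v_a| = 0.5590 km/s.
Δv = Δv₁ + Δv₂ = 0.8664 + 0.5590 = 1.425 km/s.

Δv = 1430 m/s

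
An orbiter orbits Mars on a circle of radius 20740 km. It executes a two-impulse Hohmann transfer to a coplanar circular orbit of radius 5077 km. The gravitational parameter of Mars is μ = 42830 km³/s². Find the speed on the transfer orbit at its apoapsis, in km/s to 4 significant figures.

v = 0.9012 km/s

Semi-major axis of the transfer orbit: a_t = (20740 + 5077)/2 = 12908.5 km.
At apoapsis, r = 20740 km.
Applying v² = μ(2/r − 1/a_t): v = 0.9012 km/s.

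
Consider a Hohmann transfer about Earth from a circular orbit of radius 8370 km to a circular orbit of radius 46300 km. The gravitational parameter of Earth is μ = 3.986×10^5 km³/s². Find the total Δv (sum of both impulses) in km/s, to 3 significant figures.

Δv = 3.39 km/s

Transfer-ellipse semi-major axis a_t = (r₁ + r₂)/2 = (8370 + 46300)/2 = 27335 km.
At r₁ the circular-orbit speed is v₁ = √(μ/r₁) = 6.901 km/s.
On the transfer ellipse at r₁, v² = μ(2/r − 1/a) gives v_p = √[μ(2/r₁ − 1/a_t)] = 8.981 km/s.
First burn Δv₁ = |v_p − v₁| = 2.080 km/s.
Circular speed at r₂: v₂ = √(μ/r₂) = 2.93412 km/s.
Transfer-orbit speed at r₂: v_a = √[μ(2/r₂ − 1/a_t)] = 1.62361 km/s.
Second burn Δv₂ = |v₂ − v_a| = 1.311 km/s.
Δv = Δv₁ + Δv₂ = 2.080 + 1.311 = 3.391 km/s.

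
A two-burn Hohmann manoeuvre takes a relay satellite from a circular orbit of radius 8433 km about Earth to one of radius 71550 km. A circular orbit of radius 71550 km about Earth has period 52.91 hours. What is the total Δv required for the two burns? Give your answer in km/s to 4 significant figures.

Δv = 3.597 km/s

From Kepler's third law T² = 4π²r³/μ at r = 71550 km, T = 52.91 hours = 52.91 × 3600 s = 1.90476×10^5 s: μ = 4π²r³/T² = 3.98573×10^5 km³/s².
Transfer-ellipse semi-major axis a_t = (r₁ + r₂)/2 = (8433 + 71550)/2 = 39991.5 km.
Circular speed at r₁: v₁ = √(μ/r₁) = √(3.98573×10^5/8433) = 6.875 km/s.
Transfer-orbit speed at r₁ (v² = μ(2/r − 1/a)): v_p = √[μ(2/r₁ − 1/a_t)] = 9.196 km/s.
First burn Δv₁ = |v_p − v₁| = 2.321 km/s.
At r₂, v₂ = √(μ/r₂) = 2.360 km/s.
Transfer-orbit speed at r₂: v_a = √[μ(2/r₂ − 1/a_t)] = 1.084 km/s.
Second burn Δv₂ = |v₂ − v_a| = 1.276 km/s.
Total Δv = Δv₁ + Δv₂ = 3.597 km/s.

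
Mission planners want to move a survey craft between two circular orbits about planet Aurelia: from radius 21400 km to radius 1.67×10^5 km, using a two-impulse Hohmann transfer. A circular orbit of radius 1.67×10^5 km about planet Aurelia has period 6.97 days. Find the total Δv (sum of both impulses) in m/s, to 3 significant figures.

From Kepler's third law T² = 4π²r³/μ at r = 1.67×10^5 km, T = 6.97 days = 6.97 × 86400 s = 6.02208×10^5 s: μ = 4π²r³/T² = 5.07010×10^5 km³/s².
Semi-major axis of the transfer orbit: a_t = (21400 + 1.670×10^5)/2 = 94200 km.
At r₁ the circular-orbit speed is v₁ = √(μ/r₁) = 4.86745 km/s.
On the transfer ellipse at r₁, v² = μ(2/r − 1/a) gives v_p = √[μ(2/r₁ − 1/a_t)] = 6.48088 km/s.
First burn Δv₁ = |v_p − v₁| = 1.613 km/s.
Circular speed at r₂: v₂ = √(μ/r₂) = 1.7424 km/s.
Transfer-orbit speed at r₂: v_a = √[μ(2/r₂ − 1/a_t)] = 0.83048 km/s.
Second burn Δv₂ = |v₂ − v_a| = 0.9119 km/s.
Δv = Δv₁ + Δv₂ = 1.613 + 0.9119 = 2.525 km/s.

Δv = 2530 m/s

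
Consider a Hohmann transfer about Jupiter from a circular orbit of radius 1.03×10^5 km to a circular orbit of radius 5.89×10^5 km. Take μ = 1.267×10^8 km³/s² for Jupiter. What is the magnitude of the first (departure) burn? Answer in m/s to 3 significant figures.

Δv₁ = 10700 m/s

Transfer-ellipse semi-major axis a_t = (r₁ + r₂)/2 = (1.030×10^5 + 5.890×10^5)/2 = 3.460×10^5 km.
Circular speed at r = 1.030×10^5 km: v_c = √(μ/r) = 35.07 km/s.
Vis-viva on the transfer ellipse at r = 1.030×10^5 km gives v_t = √[μ(2/r − 1/a_t)] = 45.76 km/s.
Δv₁ = |v_t − v_c| = |45.76 − 35.07| = 10.69 km/s.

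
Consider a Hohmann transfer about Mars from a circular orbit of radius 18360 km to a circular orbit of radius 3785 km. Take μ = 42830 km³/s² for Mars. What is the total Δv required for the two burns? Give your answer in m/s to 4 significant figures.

Δv = 1602 m/s

Transfer-ellipse semi-major axis a_t = (r₁ + r₂)/2 = (18360 + 3785)/2 = 11072.5 km.
Circular speed at r₁: v₁ = √(μ/r₁) = √(42830/18360) = 1.52735 km/s.
On the transfer ellipse at r₁, vis-viva equation gives v_a = √[μ(2/r₁ − 1/a_t)] = 0.892992 km/s.
First burn Δv₁ = |v_a − v₁| = 0.6344 km/s.
At r₂, v₂ = √(μ/r₂) = 3.3639 km/s.
Transfer-orbit speed at r₂: v_p = √[μ(2/r₂ − 1/a_t)] = 4.3317 km/s.
Second burn Δv₂ = |v₂ − v_p| = 0.9678 km/s.
Δv = Δv₁ + Δv₂ = 0.6344 + 0.9678 = 1.602 km/s.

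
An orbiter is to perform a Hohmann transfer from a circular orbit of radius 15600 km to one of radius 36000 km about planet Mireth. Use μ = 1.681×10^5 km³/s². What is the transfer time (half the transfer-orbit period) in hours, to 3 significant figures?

Semi-major axis of the transfer orbit: a_t = (15600 + 36000)/2 = 25800 km.
Half the transfer-orbit period gives t = π√(a_t³/μ) = 31750 s.
Converting: 31750 s ÷ 3600 s/hour = 8.82 hours.

t = 8.82 hours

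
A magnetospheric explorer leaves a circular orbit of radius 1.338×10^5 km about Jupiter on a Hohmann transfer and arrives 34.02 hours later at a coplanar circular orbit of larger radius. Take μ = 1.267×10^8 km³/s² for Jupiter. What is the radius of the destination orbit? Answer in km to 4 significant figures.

r₂ = 1.021×10^6 km

Transfer time t = 34.02 hours = 1.22472×10^5 s, and t = π√(a_t³/μ).
So a_t = (μ t²/π²)^(1/3) = (1.267×10^8 × (1.22472×10^5)² / π²)^(1/3) = 5.7745×10^5 km.
Since a_t = (r₁ + r₂)/2, r₂ = 2a_t − r₁ = 2×5.7745×10^5 − 1.338×10^5 = 1.0211×10^6 km.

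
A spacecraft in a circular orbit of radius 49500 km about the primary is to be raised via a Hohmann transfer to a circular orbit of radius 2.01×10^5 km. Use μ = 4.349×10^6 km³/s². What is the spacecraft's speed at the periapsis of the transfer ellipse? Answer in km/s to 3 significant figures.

Semi-major axis of the transfer orbit: a_t = (49500 + 2.010×10^5)/2 = 1.2525×10^5 km.
The periapsis of the transfer ellipse is at r = 49500 km.
Applying v² = μ(2/r − 1/a_t): v = 11.87 km/s.

v = 11.9 km/s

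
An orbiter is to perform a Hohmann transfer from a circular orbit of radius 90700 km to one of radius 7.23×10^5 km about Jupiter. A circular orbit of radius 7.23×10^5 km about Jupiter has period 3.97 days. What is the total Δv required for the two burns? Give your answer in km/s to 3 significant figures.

From Kepler's third law T² = 4π²r³/μ at r = 7.23×10^5 km, T = 3.97 days = 3.97 × 86400 s = 3.43008×10^5 s: μ = 4π²r³/T² = 1.26814×10^8 km³/s².
The Hohmann ellipse has a_t = (r₁ + r₂)/2 = 4.0685×10^5 km.
Circular speed at r₁: v₁ = √(μ/r₁) = √(1.26814×10^8/90700) = 37.392 km/s.
Transfer-orbit speed at r₁ (vis-viva): v_p = √[μ(2/r₁ − 1/a_t)] = 49.846 km/s.
First burn Δv₁ = |v_p − v₁| = 12.45 km/s.
At r₂, v₂ = √(μ/r₂) = 13.244 km/s.
Transfer-orbit speed at r₂: v_a = √[μ(2/r₂ − 1/a_t)] = 6.2532 km/s.
Second burn Δv₂ = |v₂ − v_a| = 6.991 km/s.
Total Δv = Δv₁ + Δv₂ = 19.44 km/s.

Δv = 19.4 km/s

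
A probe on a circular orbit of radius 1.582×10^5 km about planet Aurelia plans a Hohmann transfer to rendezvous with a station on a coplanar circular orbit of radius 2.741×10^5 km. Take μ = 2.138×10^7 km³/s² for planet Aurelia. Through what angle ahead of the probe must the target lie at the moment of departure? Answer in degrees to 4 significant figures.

Semi-major axis of the transfer orbit: a_t = (1.582×10^5 + 2.741×10^5)/2 = 2.1615×10^5 km.
Transfer time t = π√(a_t³/μ) = 68280 s.
The target's mean motion on its circular orbit is ω₂ = √(μ/r₂³) = 3.222×10^-5 rad/s.
Angle swept by the target during transfer: ω₂·t = 2.200 rad = 126.05°.
Arrival is 180° from departure on the ellipse, so φ = 180° − 126.05° = 53.95°.

φ = 53.95°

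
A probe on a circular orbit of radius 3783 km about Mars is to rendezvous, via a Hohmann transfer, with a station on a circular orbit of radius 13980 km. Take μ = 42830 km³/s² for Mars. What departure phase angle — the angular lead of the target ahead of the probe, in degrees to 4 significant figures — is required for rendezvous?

φ = 88.85°

Transfer-ellipse semi-major axis a_t = (r₁ + r₂)/2 = (3783 + 13980)/2 = 8881.5 km.
Transfer time t = π√(a_t³/μ) = 12706 s.
Target angular speed ω₂ = √(μ/r₂³) = 1.2520×10^-4 rad/s.
Angle swept by the target during transfer: ω₂·t = 1.5908 rad = 91.15°.
The probe traverses 180° on the transfer ellipse, so the target must lead by 180° − 91.15° = 88.85°.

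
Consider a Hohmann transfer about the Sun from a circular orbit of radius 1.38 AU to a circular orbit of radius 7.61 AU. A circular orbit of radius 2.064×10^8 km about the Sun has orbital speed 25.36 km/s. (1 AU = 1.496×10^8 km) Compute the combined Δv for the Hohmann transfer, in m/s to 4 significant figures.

Δv = 12450 m/s

From the circular-orbit relation v² = μ/r at r = 2.064×10^8 km: μ = v²r = (25.36)² × 2.064×10^8 = 1.32742×10^11 km³/s².
In km: r₁ = 1.38 × 1.496×10^8 = 2.06448×10^8 km; r₂ = 7.61 × 1.496×10^8 = 1.138456×10^9 km.
The Hohmann ellipse has a_t = (r₁ + r₂)/2 = 6.72452×10^8 km.
Circular speed at r₁: v₁ = √(μ/r₁) = √(1.32742×10^11/2.06448×10^8) = 25.357 km/s.
Transfer-orbit speed at r₁ (v² = μ(2/r − 1/a)): v_p = √[μ(2/r₁ − 1/a_t)] = 32.993 km/s.
First burn Δv₁ = |v_p − v₁| = 7.636 km/s.
At r₂, v₂ = √(μ/r₂) = 10.798 km/s.
Transfer-orbit speed at r₂: v_a = √[μ(2/r₂ − 1/a_t)] = 5.9830 km/s.
Second burn Δv₂ = |v₂ − v_a| = 4.815 km/s.
Total Δv = Δv₁ + Δv₂ = 12.45 km/s.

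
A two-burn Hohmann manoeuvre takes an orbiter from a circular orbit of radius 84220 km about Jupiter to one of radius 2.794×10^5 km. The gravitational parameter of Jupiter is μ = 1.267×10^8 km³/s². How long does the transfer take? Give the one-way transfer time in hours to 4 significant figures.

Semi-major axis of the transfer orbit: a_t = (84220 + 2.794×10^5)/2 = 1.8181×10^5 km.
Half the transfer-orbit period gives t = π√(a_t³/μ) = 21637 s.
Converting: 21637 s ÷ 3600 s/hour = 6.010 hours.

t = 6.010 hours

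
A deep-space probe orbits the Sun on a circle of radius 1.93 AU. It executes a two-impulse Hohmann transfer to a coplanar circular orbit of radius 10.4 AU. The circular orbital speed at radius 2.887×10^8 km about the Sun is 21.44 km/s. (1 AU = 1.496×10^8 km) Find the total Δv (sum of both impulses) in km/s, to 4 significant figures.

From the circular-orbit relation v² = μ/r at r = 2.887×10^8 km: μ = v²r = (21.44)² × 2.887×10^8 = 1.32708×10^11 km³/s².
In km: r₁ = 1.93 × 1.496×10^8 = 2.88728×10^8 km; r₂ = 10.4 × 1.496×10^8 = 1.55584×10^9 km.
Semi-major axis of the transfer orbit: a_t = (2.88728×10^8 + 1.55584×10^9)/2 = 9.22284×10^8 km.
Circular speed at r₁: v₁ = √(μ/r₁) = √(1.32708×10^11/2.88728×10^8) = 21.439 km/s.
Transfer-orbit speed at r₁ (v² = μ(2/r − 1/a)): v_p = √[μ(2/r₁ − 1/a_t)] = 27.845 km/s.
First burn Δv₁ = |v_p − v₁| = 6.406 km/s.
At r₂, v₂ = √(μ/r₂) = 9.2356 km/s.
Transfer-orbit speed at r₂: v_a = √[μ(2/r₂ − 1/a_t)] = 5.1675 km/s.
Second burn Δv₂ = |v₂ − v_a| = 4.068 km/s.
Δv = Δv₁ + Δv₂ = 6.406 + 4.068 = 10.47 km/s.

Δv = 10.47 km/s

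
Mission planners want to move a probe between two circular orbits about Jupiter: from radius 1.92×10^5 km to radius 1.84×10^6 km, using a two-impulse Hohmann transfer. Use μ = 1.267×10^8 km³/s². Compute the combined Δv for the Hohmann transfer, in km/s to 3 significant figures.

The Hohmann ellipse has a_t = (r₁ + r₂)/2 = 1.016×10^6 km.
Circular speed at r₁: v₁ = √(μ/r₁) = √(1.267×10^8/1.920×10^5) = 25.688 km/s.
On the transfer ellipse at r₁, vis-viva equation gives v_p = √[μ(2/r₁ − 1/a_t)] = 34.570 km/s.
First burn Δv₁ = |v_p − v₁| = 8.882 km/s.
At r₂, v₂ = √(μ/r₂) = 8.298 km/s.
Transfer-orbit speed at r₂: v_a = √[μ(2/r₂ − 1/a_t)] = 3.607 km/s.
Second burn Δv₂ = |v₂ − v_a| = 4.691 km/s.
Total Δv = Δv₁ + Δv₂ = 13.57 km/s.

Δv = 13.6 km/s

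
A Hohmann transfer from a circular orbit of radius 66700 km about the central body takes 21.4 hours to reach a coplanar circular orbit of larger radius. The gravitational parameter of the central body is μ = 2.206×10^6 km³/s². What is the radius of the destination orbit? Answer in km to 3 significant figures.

Transfer time t = 21.4 hours = 77040 s, and t = π√(a_t³/μ).
So a_t = (μ t²/π²)^(1/3) = (2.206×10^6 × (77040)² / π²)^(1/3) = 1.0988×10^5 km.
Since a_t = (r₁ + r₂)/2, r₂ = 2a_t − r₁ = 2×1.0988×10^5 − 66700 = 1.5306×10^5 km.

r₂ = 1.53×10^5 km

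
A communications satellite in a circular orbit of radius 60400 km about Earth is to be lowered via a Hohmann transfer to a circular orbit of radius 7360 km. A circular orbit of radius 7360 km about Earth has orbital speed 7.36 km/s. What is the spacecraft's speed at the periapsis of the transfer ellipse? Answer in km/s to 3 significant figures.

v = 9.83 km/s

From the circular-orbit relation v² = μ/r at r = 7360 km: μ = v²r = (7.36)² × 7360 = 3.98688×10^5 km³/s².
Semi-major axis of the transfer orbit: a_t = (60400 + 7360)/2 = 33880 km.
The periapsis of the transfer ellipse is at r = 7360 km.
Applying v² = μ(2/r − 1/a_t): v = 9.827 km/s.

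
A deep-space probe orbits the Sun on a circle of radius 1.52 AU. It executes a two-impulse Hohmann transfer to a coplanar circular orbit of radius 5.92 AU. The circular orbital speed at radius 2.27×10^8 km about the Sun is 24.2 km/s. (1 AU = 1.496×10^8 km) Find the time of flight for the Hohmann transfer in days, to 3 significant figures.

From the circular-orbit relation v² = μ/r at r = 2.27×10^8 km: μ = v²r = (24.2)² × 2.27×10^8 = 1.32940×10^11 km³/s².
In km: r₁ = 1.52 × 1.496×10^8 = 2.27392×10^8 km; r₂ = 5.92 × 1.496×10^8 = 8.85632×10^8 km.
Semi-major axis of the transfer orbit: a_t = (2.27392×10^8 + 8.85632×10^8)/2 = 5.56512×10^8 km.
Transfer time t = π√(a_t³/μ) = π√((5.56512×10^8)³ / 1.32940×10^11) = 1.131×10^8 s.
Converting: 1.131×10^8 s ÷ 86400 s/day = 1310 days.

t = 1310 days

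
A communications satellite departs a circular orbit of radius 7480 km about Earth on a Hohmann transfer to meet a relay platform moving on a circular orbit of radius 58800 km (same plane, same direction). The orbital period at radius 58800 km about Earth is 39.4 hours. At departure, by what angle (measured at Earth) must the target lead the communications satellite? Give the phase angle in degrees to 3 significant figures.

From Kepler's third law T² = 4π²r³/μ at r = 58800 km, T = 39.4 hours = 39.4 × 3600 s = 1.4184×10^5 s: μ = 4π²r³/T² = 3.98928×10^5 km³/s².
Transfer-ellipse semi-major axis a_t = (r₁ + r₂)/2 = (7480 + 58800)/2 = 33140 km.
The half-period of the transfer ellipse is t = π√(a_t³/μ) = 30008 s.
Target angular speed ω₂ = √(μ/r₂³) = 4.4298×10^-5 rad/s.
Angle swept by the target during transfer: ω₂·t = 1.3293 rad = 76.16°.
The communications satellite traverses 180° on the transfer ellipse, so the target must lead by 180° − 76.16° = 104°.

φ = 104°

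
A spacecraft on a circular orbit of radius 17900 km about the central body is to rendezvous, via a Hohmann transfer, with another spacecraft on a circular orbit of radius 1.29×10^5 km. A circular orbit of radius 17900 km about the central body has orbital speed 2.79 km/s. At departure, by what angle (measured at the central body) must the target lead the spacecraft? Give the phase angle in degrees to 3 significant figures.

φ = 103°

From the circular-orbit relation v² = μ/r at r = 17900 km: μ = v²r = (2.79)² × 17900 = 1.39335×10^5 km³/s².
Semi-major axis of the transfer orbit: a_t = (17900 + 1.290×10^5)/2 = 73450 km.
Transfer time t = π√(a_t³/μ) = 1.675355×10^5 s.
Target angular speed ω₂ = √(μ/r₂³) = 8.056495×10^-6 rad/s.
Angle swept by the target during transfer: ω₂·t = 1.3497 rad = 77.33°.
The spacecraft traverses 180° on the transfer ellipse, so the target must lead by 180° − 77.33° = 103°.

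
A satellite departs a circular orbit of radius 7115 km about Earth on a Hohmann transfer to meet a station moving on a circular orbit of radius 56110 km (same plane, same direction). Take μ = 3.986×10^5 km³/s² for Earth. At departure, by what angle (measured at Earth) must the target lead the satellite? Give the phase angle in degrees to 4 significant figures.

The Hohmann ellipse has a_t = (r₁ + r₂)/2 = 31612.5 km.
Transfer time t = π√(a_t³/μ) = 27968.5 s.
The target's mean motion on its circular orbit is ω₂ = √(μ/r₂³) = 4.75016×10^-5 rad/s.
Angle swept by the target during transfer: ω₂·t = 1.3285 rad = 76.12°.
Arrival is 180° from departure on the ellipse, so φ = 180° − 76.12° = 103.9°.

φ = 103.9°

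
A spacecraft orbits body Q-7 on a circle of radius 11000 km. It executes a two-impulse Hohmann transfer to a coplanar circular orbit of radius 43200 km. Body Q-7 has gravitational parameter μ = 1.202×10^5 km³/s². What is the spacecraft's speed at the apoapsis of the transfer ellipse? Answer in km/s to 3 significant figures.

v = 1.06 km/s

Transfer-ellipse semi-major axis a_t = (r₁ + r₂)/2 = (11000 + 43200)/2 = 27100 km.
At apoapsis, r = 43200 km.
Applying v² = μ(2/r − 1/a_t): v = 1.063 km/s.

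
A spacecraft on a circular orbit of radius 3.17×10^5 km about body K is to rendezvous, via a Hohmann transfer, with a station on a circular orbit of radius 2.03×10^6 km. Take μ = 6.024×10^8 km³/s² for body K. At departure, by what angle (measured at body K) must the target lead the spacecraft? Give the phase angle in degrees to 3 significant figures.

Transfer-ellipse semi-major axis a_t = (r₁ + r₂)/2 = (3.170×10^5 + 2.030×10^6)/2 = 1.1735×10^6 km.
Transfer time t = π√(a_t³/μ) = 1.6272×10^5 s.
The target's mean motion on its circular orbit is ω₂ = √(μ/r₂³) = 8.4859×10^-6 rad/s.
Angle swept by the target during transfer: ω₂·t = 1.3808 rad = 79.11°.
The spacecraft traverses 180° on the transfer ellipse, so the target must lead by 180° − 79.11° = 101°.

φ = 101°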